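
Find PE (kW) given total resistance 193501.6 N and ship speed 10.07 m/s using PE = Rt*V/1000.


Formula: PE = Rt * V / 1000 (kW)
Step 1 — PE (W) = 193501.6 * 10.07 = 1948561.112 W
Step 2 — PE (kW) = 1948561.112 / 1000 ≈ 1948.6 kW (5 s.f.)

1948.6 kW


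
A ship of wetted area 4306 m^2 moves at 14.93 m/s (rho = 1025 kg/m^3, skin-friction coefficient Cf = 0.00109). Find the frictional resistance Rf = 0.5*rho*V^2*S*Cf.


Formula: Rf = 0.5 * rho * V^2 * S * Cf
Step 1 — V^2 = 14.93^2 = 222.9049
Step 2 — 0.5 * rho * V^2 = 0.5 * 1025 * 222.9049 = 114238.76125
Step 3 — Rf = 114238.76125 * 4306 * 0.00109 ≈ 536180 N (5 s.f.)

536180 N


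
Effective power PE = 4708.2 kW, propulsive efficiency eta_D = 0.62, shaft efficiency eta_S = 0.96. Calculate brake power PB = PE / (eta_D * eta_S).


Formula: PB = PE / (eta_D * eta_S)
Step 1 — combined efficiency = eta_D * eta_S = 0.62 * 0.96 = 0.5952
Step 2 — PB = 4708.2 / 0.5952 ≈ 7910.3 kW (5 s.f.)

7910.3 kW


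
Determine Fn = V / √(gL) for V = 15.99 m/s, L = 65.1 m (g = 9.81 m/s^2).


Formula: Fn = V / sqrt(g * L)
Step 1 — g * L = 9.81 * 65.1 = 638.631
Step 2 — sqrt(g * L) = sqrt(638.631) = 25.27115
Step 3 — Fn = 15.99 / 25.27115 ≈ 0.63274 (5 s.f.)

0.63274


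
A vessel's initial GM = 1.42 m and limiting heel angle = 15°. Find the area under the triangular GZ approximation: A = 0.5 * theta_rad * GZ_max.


Formula: GZ_max = GM * sin(theta); Area = 0.5 * theta_rad * GZ_max
Step 1 — GZ_max = 1.42 * sin(15°) = 1.42 * 0.258819 = 0.367523 m
Step 2 — theta_rad = 15 * pi/180 = 0.261799 rad
Step 3 — Area = 0.5 * 0.261799 * 0.367523 ≈ 0.048109 m·rad (5 s.f.)

0.048109 m·rad


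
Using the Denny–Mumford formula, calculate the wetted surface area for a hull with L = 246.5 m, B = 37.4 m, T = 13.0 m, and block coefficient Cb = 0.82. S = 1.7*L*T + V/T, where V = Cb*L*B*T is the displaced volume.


Formula: S = 1.7*L*T + V/T with V = Cb*L*B*T, i.e. S = L * (1.7*T + Cb*B)
Step 1 — 1.7*T = 1.7 * 13.0 = 22.1 m
Step 2 — Cb*B = 0.82 * 37.4 = 30.668 m
Step 3 — 1.7*T + Cb*B = 22.1 + 30.668 = 52.768 m
Step 4 — S = 246.5 * 52.768 ≈ 13007 m^2 (5 s.f.)

13007 m^2


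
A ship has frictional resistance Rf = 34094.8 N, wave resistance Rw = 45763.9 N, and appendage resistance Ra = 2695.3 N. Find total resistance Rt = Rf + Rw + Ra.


Formula: Rt = Rf + Rw + Ra
Substituting: Rt = 34094.8 + 45763.9 + 2695.3
Result: Rt = 82554.0 N

82554.0 N


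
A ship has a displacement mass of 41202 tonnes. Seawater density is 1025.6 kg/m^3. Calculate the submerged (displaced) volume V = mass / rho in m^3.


Formula: V = mass / rho
Step 1 — convert tonnes to kg: 41202 t * 1000 = 41202000 kg
Step 2 — V = 41202000 / 1025.6 ≈ 40174 m^3 (5 s.f.)

40174 m^3


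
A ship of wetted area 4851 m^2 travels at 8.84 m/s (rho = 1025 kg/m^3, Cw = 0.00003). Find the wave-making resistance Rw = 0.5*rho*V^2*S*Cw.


Formula: Rw = 0.5 * rho * V^2 * S * Cw
Step 1 — V^2 = 8.84^2 = 78.1456
Step 2 — 0.5 * rho * V^2 = 0.5 * 1025 * 78.1456 = 40049.62
Step 3 — Rw = 40049.62 * 4851 * 0.00003 ≈ 5828.4 N (5 s.f.)

5828.4 N


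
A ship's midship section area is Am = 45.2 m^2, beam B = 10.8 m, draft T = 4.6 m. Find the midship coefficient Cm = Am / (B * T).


Formula: Cm = Am / (B * T)
Step 1 — B * T = 10.8 * 4.6 = 49.68 m^2
Step 2 — Cm = 45.2 / 49.68 ≈ 0.90982 (5 s.f.)

0.90982


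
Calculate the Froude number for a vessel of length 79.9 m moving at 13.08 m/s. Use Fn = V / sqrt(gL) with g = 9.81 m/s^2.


Formula: Fn = V / sqrt(g * L)
Step 1 — g * L = 9.81 * 79.9 = 783.819
Step 2 — sqrt(g * L) = sqrt(783.819) = 27.996768
Step 3 — Fn = 13.08 / 27.996768 ≈ 0.46720 (5 s.f.)

0.46720


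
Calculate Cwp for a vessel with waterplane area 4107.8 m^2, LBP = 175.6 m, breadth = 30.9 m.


Formula: Cwp = Aw / (L * B)
Step 1 — L * B = 175.6 * 30.9 = 5426.04 m^2
Step 2 — Cwp = 4107.8 / 5426.04 ≈ 0.75705 (5 s.f.)

0.75705


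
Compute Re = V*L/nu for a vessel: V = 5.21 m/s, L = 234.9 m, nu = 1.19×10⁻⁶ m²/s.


Formula: Re = V * L / nu
Step 1 — V * L = 5.21 * 234.9 = 1223.829 m^2/s
Step 2 — Re = 1223.829 / 1.19e-6 = 1.03e+09

1.03e+09


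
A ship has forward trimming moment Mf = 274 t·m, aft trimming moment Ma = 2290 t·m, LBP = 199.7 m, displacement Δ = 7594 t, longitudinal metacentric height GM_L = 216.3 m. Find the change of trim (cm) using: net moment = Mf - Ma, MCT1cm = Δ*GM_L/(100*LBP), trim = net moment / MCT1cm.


Formula: net trimming moment = Mf - Ma; MCT1cm = Δ*GM_L/(100*LBP); trim = net moment / MCT1cm
Step 1 — net trimming moment = 274 - 2290 = -2016 t·m
Step 2 — MCT1cm = 7594 * 216.3 / (100 * 199.7) = 82.2525 t·m/cm
Step 3 — trim = -2016 / 82.2525 ≈ -24.510 cm (5 s.f.)

-24.510 cm


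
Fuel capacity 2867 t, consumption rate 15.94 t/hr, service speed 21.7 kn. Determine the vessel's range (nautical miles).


Formula: endurance = fuel / rate; range = endurance * speed
Step 1 — endurance = 2867 / 15.94 = 179.862 hours
Step 2 — range = 179.862 * 21.7 ≈ 3903.0 nautical miles (5 s.f.)

3903.0 NM


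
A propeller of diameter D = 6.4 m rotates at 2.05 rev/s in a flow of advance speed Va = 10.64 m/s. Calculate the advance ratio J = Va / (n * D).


Formula: J = Va / (n * D)
Step 1 — n * D = 2.05 * 6.4 = 13.12
Step 2 — J = 10.64 / 13.12 ≈ 0.81098 (5 s.f.)

0.81098


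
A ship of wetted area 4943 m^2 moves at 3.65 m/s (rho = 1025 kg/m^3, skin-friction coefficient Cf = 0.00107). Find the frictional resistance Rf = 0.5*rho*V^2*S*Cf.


Formula: Rf = 0.5 * rho * V^2 * S * Cf
Step 1 — V^2 = 3.65^2 = 13.3225
Step 2 — 0.5 * rho * V^2 = 0.5 * 1025 * 13.3225 = 6827.78125
Step 3 — Rf = 6827.78125 * 4943 * 0.00107 ≈ 36112 N (5 s.f.)

36112 N


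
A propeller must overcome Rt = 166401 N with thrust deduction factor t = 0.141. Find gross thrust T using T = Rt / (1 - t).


Formula: T = Rt / (1 - t)
Step 1 — (1 - t) = 1 - 0.141 = 0.859
Step 2 — T = 166401 / 0.859 ≈ 193710 N (5 s.f.)

193710 N


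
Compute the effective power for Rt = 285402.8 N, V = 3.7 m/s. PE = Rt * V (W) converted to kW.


Formula: PE = Rt * V / 1000 (kW)
Step 1 — PE (W) = 285402.8 * 3.7 = 1055990.36 W
Step 2 — PE (kW) = 1055990.36 / 1000 ≈ 1056.0 kW (5 s.f.)

1056.0 kW


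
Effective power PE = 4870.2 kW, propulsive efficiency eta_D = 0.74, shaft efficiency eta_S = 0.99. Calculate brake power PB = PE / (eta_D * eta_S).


Formula: PB = PE / (eta_D * eta_S)
Step 1 — combined efficiency = eta_D * eta_S = 0.74 * 0.99 = 0.7326
Step 2 — PB = 4870.2 / 0.7326 ≈ 6647.8 kW (5 s.f.)

6647.8 kW


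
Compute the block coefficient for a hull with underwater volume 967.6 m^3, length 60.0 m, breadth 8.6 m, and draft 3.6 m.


Formula: Cb = V / (L * B * T)
Step 1 — L * B * T = 60.0 * 8.6 * 3.6 = 1857.6 m^3
Step 2 — Cb = 967.6 / 1857.6 ≈ 0.52089 (5 s.f.)

0.52089


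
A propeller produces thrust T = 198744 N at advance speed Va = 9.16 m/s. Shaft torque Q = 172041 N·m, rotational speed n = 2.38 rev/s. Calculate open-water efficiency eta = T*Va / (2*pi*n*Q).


Formula: eta = T * Va / (2 * pi * n * Q)
Step 1 — numerator = T * Va = 198744 * 9.16 = 1820495.04
Step 2 — 2 * pi * n = 2 * pi * 2.38 = 14.953981
Step 3 — denominator = 14.953981 * 172041 = 2572697.85
Step 4 — eta = 1820495.04 / 2572697.85 ≈ 0.70762 (5 s.f.)

0.70762


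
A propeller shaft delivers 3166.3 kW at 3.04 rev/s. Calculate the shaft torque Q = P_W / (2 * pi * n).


Formula: Q = P_W / (2 * pi * n)
Step 1 — P_W = 3166.3 kW * 1000 = 3166300.0 W
Step 2 — 2 * pi * n = 2 * pi * 3.04 = 19.100883
Step 3 — Q = 3166300.0 / 19.100883 ≈ 165770 N·m (5 s.f.)

165770 N·m


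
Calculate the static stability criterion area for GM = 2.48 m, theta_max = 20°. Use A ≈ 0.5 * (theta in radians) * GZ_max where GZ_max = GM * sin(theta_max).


Formula: GZ_max = GM * sin(theta); Area = 0.5 * theta_rad * GZ_max
Step 1 — GZ_max = 2.48 * sin(20°) = 2.48 * 0.34202 = 0.84821 m
Step 2 — theta_rad = 20 * pi/180 = 0.349066 rad
Step 3 — Area = 0.5 * 0.349066 * 0.84821 ≈ 0.14804 m·rad (5 s.f.)

0.14804 m·rad


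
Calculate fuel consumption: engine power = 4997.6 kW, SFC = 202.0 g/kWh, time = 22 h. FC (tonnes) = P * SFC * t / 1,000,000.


Formula: FC (tonnes) = P * SFC * t / 1,000,000
Step 1 — P * SFC * t = 4997.6 * 202.0 * 22 = 22209334.4 g
Step 2 — FC (tonnes) = 22209334.4 / 1,000,000 ≈ 22.209 tonnes (5 s.f.)

22.209 tonnes


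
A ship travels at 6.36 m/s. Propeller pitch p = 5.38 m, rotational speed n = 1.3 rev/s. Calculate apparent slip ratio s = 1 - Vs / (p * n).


Formula: s = 1 - Vs / (p * n)
Step 1 — p * n = 5.38 * 1.3 = 6.994
Step 2 — Vs / (p*n) = 6.36 / 6.994 = 0.909351 (6 d.p.)
Step 3 — s = 1 - 0.909351 = 0.090649

0.090649


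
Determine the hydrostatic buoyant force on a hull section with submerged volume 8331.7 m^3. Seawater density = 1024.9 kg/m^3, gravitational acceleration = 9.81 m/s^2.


Formula: Fb = rho * g * V
Substituting: Fb = 1024.9 * 9.81 * 8331.7
Intermediate: 1024.9 * 9.81 = 10054.269
Result: Fb = 10054.269 * 8331.7 ≈ 83769000 N (5 s.f.)

83769000 N


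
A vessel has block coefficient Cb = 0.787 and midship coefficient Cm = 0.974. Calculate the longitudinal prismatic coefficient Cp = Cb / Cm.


Formula: Cp = Cb / Cm
Substituting: Cp = 0.787 / 0.974
Result: Cp ≈ 0.80801 (5 s.f.)

0.80801


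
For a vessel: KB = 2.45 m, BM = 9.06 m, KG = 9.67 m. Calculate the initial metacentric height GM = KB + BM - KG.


Formula: GM = KB + BM - KG
Step 1 — KM = KB + BM = 2.45 + 9.06 = 11.51 m
Step 2 — GM = KM - KG = 11.51 - 9.67 = 1.84 m

1.84 m


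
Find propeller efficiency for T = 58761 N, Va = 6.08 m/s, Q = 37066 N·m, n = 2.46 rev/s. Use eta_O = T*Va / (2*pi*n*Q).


Formula: eta = T * Va / (2 * pi * n * Q)
Step 1 — numerator = T * Va = 58761 * 6.08 = 357266.88
Step 2 — 2 * pi * n = 2 * pi * 2.46 = 15.456636
Step 3 — denominator = 15.456636 * 37066 = 572915.67
Step 4 — eta = 357266.88 / 572915.67 ≈ 0.62359 (5 s.f.)

0.62359


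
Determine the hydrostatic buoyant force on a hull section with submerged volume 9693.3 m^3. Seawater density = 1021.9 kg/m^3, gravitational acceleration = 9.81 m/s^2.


Formula: Fb = rho * g * V
Substituting: Fb = 1021.9 * 9.81 * 9693.3
Intermediate: 1021.9 * 9.81 = 10024.839
Result: Fb = 10024.839 * 9693.3 ≈ 97174000 N (5 s.f.)

97174000 N


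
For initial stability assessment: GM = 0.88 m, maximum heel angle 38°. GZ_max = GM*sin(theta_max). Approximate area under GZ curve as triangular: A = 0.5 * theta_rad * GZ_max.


Formula: GZ_max = GM * sin(theta); Area = 0.5 * theta_rad * GZ_max
Step 1 — GZ_max = 0.88 * sin(38°) = 0.88 * 0.615661 = 0.541782 m
Step 2 — theta_rad = 38 * pi/180 = 0.663225 rad
Step 3 — Area = 0.5 * 0.663225 * 0.541782 ≈ 0.17966 m·rad (5 s.f.)

0.17966 m·rad


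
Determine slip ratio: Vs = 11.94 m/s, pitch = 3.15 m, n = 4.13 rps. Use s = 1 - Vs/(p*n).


Formula: s = 1 - Vs / (p * n)
Step 1 — p * n = 3.15 * 4.13 = 13.0095
Step 2 — Vs / (p*n) = 11.94 / 13.0095 = 0.917791 (6 d.p.)
Step 3 — s = 1 - 0.917791 = 0.082209

0.082209


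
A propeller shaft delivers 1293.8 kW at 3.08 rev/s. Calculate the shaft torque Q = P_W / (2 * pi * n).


Formula: Q = P_W / (2 * pi * n)
Step 1 — P_W = 1293.8 kW * 1000 = 1293800.0 W
Step 2 — 2 * pi * n = 2 * pi * 3.08 = 19.352211
Step 3 — Q = 1293800.0 / 19.352211 ≈ 66855 N·m (5 s.f.)

66855 N·m


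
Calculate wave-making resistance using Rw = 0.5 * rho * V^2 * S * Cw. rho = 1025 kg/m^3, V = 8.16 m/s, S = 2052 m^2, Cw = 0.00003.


Formula: Rw = 0.5 * rho * V^2 * S * Cw
Step 1 — V^2 = 8.16^2 = 66.5856
Step 2 — 0.5 * rho * V^2 = 0.5 * 1025 * 66.5856 = 34125.12
Step 3 — Rw = 34125.12 * 2052 * 0.00003 ≈ 2100.7 N (5 s.f.)

2100.7 N


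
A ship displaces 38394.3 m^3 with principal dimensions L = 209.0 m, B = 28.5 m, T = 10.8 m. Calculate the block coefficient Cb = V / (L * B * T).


Formula: Cb = V / (L * B * T)
Step 1 — L * B * T = 209.0 * 28.5 * 10.8 = 64330.2 m^3
Step 2 — Cb = 38394.3 / 64330.2 ≈ 0.59683 (5 s.f.)

0.59683


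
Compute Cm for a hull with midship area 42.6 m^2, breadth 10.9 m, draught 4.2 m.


Formula: Cm = Am / (B * T)
Step 1 — B * T = 10.9 * 4.2 = 45.78 m^2
Step 2 — Cm = 42.6 / 45.78 ≈ 0.93054 (5 s.f.)

0.93054


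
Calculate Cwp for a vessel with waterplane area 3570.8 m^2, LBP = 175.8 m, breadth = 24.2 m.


Formula: Cwp = Aw / (L * B)
Step 1 — L * B = 175.8 * 24.2 = 4254.36 m^2
Step 2 — Cwp = 3570.8 / 4254.36 ≈ 0.83933 (5 s.f.)

0.83933


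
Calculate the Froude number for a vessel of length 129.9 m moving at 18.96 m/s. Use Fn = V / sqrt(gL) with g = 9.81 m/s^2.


Formula: Fn = V / sqrt(g * L)
Step 1 — g * L = 9.81 * 129.9 = 1274.319
Step 2 — sqrt(g * L) = sqrt(1274.319) = 35.697605
Step 3 — Fn = 18.96 / 35.697605 ≈ 0.53113 (5 s.f.)

0.53113


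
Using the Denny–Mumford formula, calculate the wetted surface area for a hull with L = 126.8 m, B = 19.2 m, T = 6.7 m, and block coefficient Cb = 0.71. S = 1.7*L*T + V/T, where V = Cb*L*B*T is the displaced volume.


Formula: S = 1.7*L*T + V/T with V = Cb*L*B*T, i.e. S = L * (1.7*T + Cb*B)
Step 1 — 1.7*T = 1.7 * 6.7 = 11.39 m
Step 2 — Cb*B = 0.71 * 19.2 = 13.632 m
Step 3 — 1.7*T + Cb*B = 11.39 + 13.632 = 25.022 m
Step 4 — S = 126.8 * 25.022 ≈ 3172.8 m^2 (5 s.f.)

3172.8 m^2


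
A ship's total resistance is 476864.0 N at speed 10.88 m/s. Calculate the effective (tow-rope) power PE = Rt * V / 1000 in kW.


Formula: PE = Rt * V / 1000 (kW)
Step 1 — PE (W) = 476864.0 * 10.88 = 5188280.32 W
Step 2 — PE (kW) = 5188280.32 / 1000 ≈ 5188.3 kW (5 s.f.)

5188.3 kW


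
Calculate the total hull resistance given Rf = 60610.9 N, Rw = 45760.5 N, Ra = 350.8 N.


Formula: Rt = Rf + Rw + Ra
Substituting: Rt = 60610.9 + 45760.5 + 350.8
Result: Rt = 106722.2 N

106722.2 N


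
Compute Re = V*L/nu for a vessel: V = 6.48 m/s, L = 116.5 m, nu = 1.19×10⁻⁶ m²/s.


Formula: Re = V * L / nu
Step 1 — V * L = 6.48 * 116.5 = 754.92 m^2/s
Step 2 — Re = 754.92 / 1.19e-6 = 6.34e+08

6.34e+08


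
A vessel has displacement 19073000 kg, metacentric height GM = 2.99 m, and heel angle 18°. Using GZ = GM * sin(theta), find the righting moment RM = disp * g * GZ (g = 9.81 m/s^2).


Formula: GZ = GM * sin(theta); RM = disp * g * GZ
Step 1 — GZ = 2.99 * sin(18°) = 2.99 * 0.309017 = 0.923961 m
Step 2 — RM = 19073000 * 9.81 * 0.923961 ≈ 172880000 N·m (5 s.f.)

172880000 N·m


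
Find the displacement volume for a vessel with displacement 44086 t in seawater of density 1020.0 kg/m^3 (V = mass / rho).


Formula: V = mass / rho
Step 1 — convert tonnes to kg: 44086 t * 1000 = 44086000 kg
Step 2 — V = 44086000 / 1020.0 ≈ 43222 m^3 (5 s.f.)

43222 m^3


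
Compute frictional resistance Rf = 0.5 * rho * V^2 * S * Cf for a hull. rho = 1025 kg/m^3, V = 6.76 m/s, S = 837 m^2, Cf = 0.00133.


Formula: Rf = 0.5 * rho * V^2 * S * Cf
Step 1 — V^2 = 6.76^2 = 45.6976
Step 2 — 0.5 * rho * V^2 = 0.5 * 1025 * 45.6976 = 23420.02
Step 3 — Rf = 23420.02 * 837 * 0.00133 ≈ 26071 N (5 s.f.)

26071 N


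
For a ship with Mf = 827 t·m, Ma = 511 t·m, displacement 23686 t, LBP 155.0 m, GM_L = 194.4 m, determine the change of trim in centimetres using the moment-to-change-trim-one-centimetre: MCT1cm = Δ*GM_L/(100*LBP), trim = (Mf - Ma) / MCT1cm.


Formula: net trimming moment = Mf - Ma; MCT1cm = Δ*GM_L/(100*LBP); trim = net moment / MCT1cm
Step 1 — net trimming moment = 827 - 511 = 316 t·m
Step 2 — MCT1cm = 23686 * 194.4 / (100 * 155.0) = 297.0683 t·m/cm
Step 3 — trim = 316 / 297.0683 ≈ 1.0637 cm (5 s.f.)

1.0637 cm


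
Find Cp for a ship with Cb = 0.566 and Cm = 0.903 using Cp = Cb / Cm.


Formula: Cp = Cb / Cm
Substituting: Cp = 0.566 / 0.903
Result: Cp ≈ 0.62680 (5 s.f.)

0.62680


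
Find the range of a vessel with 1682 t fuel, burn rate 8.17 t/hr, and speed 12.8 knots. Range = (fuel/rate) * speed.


Formula: endurance = fuel / rate; range = endurance * speed
Step 1 — endurance = 1682 / 8.17 = 205.8752 hours
Step 2 — range = 205.8752 * 12.8 ≈ 2635.2 nautical miles (5 s.f.)

2635.2 NM


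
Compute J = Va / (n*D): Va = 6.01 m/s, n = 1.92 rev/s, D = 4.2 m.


Formula: J = Va / (n * D)
Step 1 — n * D = 1.92 * 4.2 = 8.064
Step 2 — J = 6.01 / 8.064 ≈ 0.74529 (5 s.f.)

0.74529


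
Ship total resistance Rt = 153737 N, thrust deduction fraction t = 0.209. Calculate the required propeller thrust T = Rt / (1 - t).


Formula: T = Rt / (1 - t)
Step 1 — (1 - t) = 1 - 0.209 = 0.791
Step 2 — T = 153737 / 0.791 ≈ 194360 N (5 s.f.)

194360 N


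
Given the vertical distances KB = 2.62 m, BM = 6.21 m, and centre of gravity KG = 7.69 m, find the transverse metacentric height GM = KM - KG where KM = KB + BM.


Formula: GM = KB + BM - KG
Step 1 — KM = KB + BM = 2.62 + 6.21 = 8.83 m
Step 2 — GM = KM - KG = 8.83 - 7.69 = 1.14 m

1.14 m


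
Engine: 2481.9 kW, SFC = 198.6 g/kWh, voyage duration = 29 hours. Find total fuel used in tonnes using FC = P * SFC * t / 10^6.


Formula: FC (tonnes) = P * SFC * t / 1,000,000
Step 1 — P * SFC * t = 2481.9 * 198.6 * 29 = 14294254.86 g
Step 2 — FC (tonnes) = 14294254.86 / 1,000,000 ≈ 14.294 tonnes (5 s.f.)

14.294 tonnes


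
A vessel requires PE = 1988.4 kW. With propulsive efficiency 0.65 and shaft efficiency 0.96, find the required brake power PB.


Formula: PB = PE / (eta_D * eta_S)
Step 1 — combined efficiency = eta_D * eta_S = 0.65 * 0.96 = 0.624
Step 2 — PB = 1988.4 / 0.624 ≈ 3186.5 kW (5 s.f.)

3186.5 kW


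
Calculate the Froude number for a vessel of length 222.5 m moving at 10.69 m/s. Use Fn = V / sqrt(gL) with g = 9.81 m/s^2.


Formula: Fn = V / sqrt(g * L)
Step 1 — g * L = 9.81 * 222.5 = 2182.725
Step 2 — sqrt(g * L) = sqrt(2182.725) = 46.719643
Step 3 — Fn = 10.69 / 46.719643 ≈ 0.22881 (5 s.f.)

0.22881


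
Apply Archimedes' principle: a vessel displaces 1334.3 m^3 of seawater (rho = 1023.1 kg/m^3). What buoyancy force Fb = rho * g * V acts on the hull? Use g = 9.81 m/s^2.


Formula: Fb = rho * g * V
Substituting: Fb = 1023.1 * 9.81 * 1334.3
Intermediate: 1023.1 * 9.81 = 10036.611
Result: Fb = 10036.611 * 1334.3 ≈ 13392000 N (5 s.f.)

13392000 N


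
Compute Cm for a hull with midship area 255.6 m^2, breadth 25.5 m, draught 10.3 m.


Formula: Cm = Am / (B * T)
Step 1 — B * T = 25.5 * 10.3 = 262.65 m^2
Step 2 — Cm = 255.6 / 262.65 ≈ 0.97316 (5 s.f.)

0.97316


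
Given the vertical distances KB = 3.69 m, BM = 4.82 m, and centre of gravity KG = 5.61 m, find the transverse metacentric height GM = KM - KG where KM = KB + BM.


Formula: GM = KB + BM - KG
Step 1 — KM = KB + BM = 3.69 + 4.82 = 8.51 m
Step 2 — GM = KM - KG = 8.51 - 5.61 = 2.9 m

2.9 m


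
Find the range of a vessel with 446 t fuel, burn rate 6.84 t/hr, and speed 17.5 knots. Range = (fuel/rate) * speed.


Formula: endurance = fuel / rate; range = endurance * speed
Step 1 — endurance = 446 / 6.84 = 65.2047 hours
Step 2 — range = 65.2047 * 17.5 ≈ 1141.1 nautical miles (5 s.f.)

1141.1 NM


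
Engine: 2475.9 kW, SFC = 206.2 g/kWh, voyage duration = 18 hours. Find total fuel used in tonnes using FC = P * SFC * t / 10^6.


Formula: FC (tonnes) = P * SFC * t / 1,000,000
Step 1 — P * SFC * t = 2475.9 * 206.2 * 18 = 9189550.44 g
Step 2 — FC (tonnes) = 9189550.44 / 1,000,000 ≈ 9.1896 tonnes (5 s.f.)

9.1896 tonnes


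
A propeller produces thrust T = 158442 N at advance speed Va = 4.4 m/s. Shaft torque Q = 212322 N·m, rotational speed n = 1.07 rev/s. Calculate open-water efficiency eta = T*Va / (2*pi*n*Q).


Formula: eta = T * Va / (2 * pi * n * Q)
Step 1 — numerator = T * Va = 158442 * 4.4 = 697144.8
Step 2 — 2 * pi * n = 2 * pi * 1.07 = 6.723008
Step 3 — denominator = 6.723008 * 212322 = 1427442.5
Step 4 — eta = 697144.8 / 1427442.5 ≈ 0.48839 (5 s.f.)

0.48839


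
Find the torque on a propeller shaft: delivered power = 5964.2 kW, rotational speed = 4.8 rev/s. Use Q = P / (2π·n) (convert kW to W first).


Formula: Q = P_W / (2 * pi * n)
Step 1 — P_W = 5964.2 kW * 1000 = 5964200.0 W
Step 2 — 2 * pi * n = 2 * pi * 4.8 = 30.159289
Step 3 — Q = 5964200.0 / 30.159289 ≈ 197760 N·m (5 s.f.)

197760 N·m


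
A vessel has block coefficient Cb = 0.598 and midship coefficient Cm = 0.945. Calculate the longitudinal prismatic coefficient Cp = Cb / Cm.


Formula: Cp = Cb / Cm
Substituting: Cp = 0.598 / 0.945
Result: Cp ≈ 0.63280 (5 s.f.)

0.63280


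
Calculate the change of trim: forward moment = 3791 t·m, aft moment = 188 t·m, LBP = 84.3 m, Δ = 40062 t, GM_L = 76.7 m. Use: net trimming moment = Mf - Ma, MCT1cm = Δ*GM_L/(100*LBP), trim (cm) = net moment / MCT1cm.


Formula: net trimming moment = Mf - Ma; MCT1cm = Δ*GM_L/(100*LBP); trim = net moment / MCT1cm
Step 1 — net trimming moment = 3791 - 188 = 3603 t·m
Step 2 — MCT1cm = 40062 * 76.7 / (100 * 84.3) = 364.5024 t·m/cm
Step 3 — trim = 3603 / 364.5024 ≈ 9.8847 cm (5 s.f.)

9.8847 cm


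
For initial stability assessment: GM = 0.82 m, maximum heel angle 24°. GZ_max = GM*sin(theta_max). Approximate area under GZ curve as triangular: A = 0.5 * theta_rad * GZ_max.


Formula: GZ_max = GM * sin(theta); Area = 0.5 * theta_rad * GZ_max
Step 1 — GZ_max = 0.82 * sin(24°) = 0.82 * 0.406737 = 0.333524 m
Step 2 — theta_rad = 24 * pi/180 = 0.418879 rad
Step 3 — Area = 0.5 * 0.418879 * 0.333524 ≈ 0.069853 m·rad (5 s.f.)

0.069853 m·rad


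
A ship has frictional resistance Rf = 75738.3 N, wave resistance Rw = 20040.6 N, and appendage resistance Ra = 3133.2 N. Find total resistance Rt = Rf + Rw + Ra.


Formula: Rt = Rf + Rw + Ra
Substituting: Rt = 75738.3 + 20040.6 + 3133.2
Result: Rt = 98912.1 N

98912.1 N


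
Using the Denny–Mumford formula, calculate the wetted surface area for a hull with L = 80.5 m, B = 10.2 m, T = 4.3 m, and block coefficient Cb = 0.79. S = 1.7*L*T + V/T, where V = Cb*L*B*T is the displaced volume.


Formula: S = 1.7*L*T + V/T with V = Cb*L*B*T, i.e. S = L * (1.7*T + Cb*B)
Step 1 — 1.7*T = 1.7 * 4.3 = 7.31 m
Step 2 — Cb*B = 0.79 * 10.2 = 8.058 m
Step 3 — 1.7*T + Cb*B = 7.31 + 8.058 = 15.368 m
Step 4 — S = 80.5 * 15.368 ≈ 1237.1 m^2 (5 s.f.)

1237.1 m^2


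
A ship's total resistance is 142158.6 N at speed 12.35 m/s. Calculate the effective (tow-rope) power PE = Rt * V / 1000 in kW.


Formula: PE = Rt * V / 1000 (kW)
Step 1 — PE (W) = 142158.6 * 12.35 = 1755658.71 W
Step 2 — PE (kW) = 1755658.71 / 1000 ≈ 1755.7 kW (5 s.f.)

1755.7 kW


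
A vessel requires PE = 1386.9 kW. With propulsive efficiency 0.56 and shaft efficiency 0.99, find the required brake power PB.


Formula: PB = PE / (eta_D * eta_S)
Step 1 — combined efficiency = eta_D * eta_S = 0.56 * 0.99 = 0.5544
Step 2 — PB = 1386.9 / 0.5544 ≈ 2501.6 kW (5 s.f.)

2501.6 kW


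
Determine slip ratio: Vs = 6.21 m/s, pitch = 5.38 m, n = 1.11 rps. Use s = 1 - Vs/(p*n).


Formula: s = 1 - Vs / (p * n)
Step 1 — p * n = 5.38 * 1.11 = 5.9718
Step 2 — Vs / (p*n) = 6.21 / 5.9718 = 1.039887 (6 d.p.)
Step 3 — s = 1 - 1.039887 = -0.039887

-0.039887


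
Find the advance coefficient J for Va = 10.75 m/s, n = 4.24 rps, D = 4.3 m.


Formula: J = Va / (n * D)
Step 1 — n * D = 4.24 * 4.3 = 18.232
Step 2 — J = 10.75 / 18.232 ≈ 0.58962 (5 s.f.)

0.58962


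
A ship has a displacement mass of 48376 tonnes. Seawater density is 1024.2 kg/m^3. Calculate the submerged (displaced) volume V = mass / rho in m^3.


Formula: V = mass / rho
Step 1 — convert tonnes to kg: 48376 t * 1000 = 48376000 kg
Step 2 — V = 48376000 / 1024.2 ≈ 47233 m^3 (5 s.f.)

47233 m^3


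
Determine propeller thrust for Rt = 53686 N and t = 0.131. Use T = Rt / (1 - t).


Formula: T = Rt / (1 - t)
Step 1 — (1 - t) = 1 - 0.131 = 0.869
Step 2 — T = 53686 / 0.869 ≈ 61779 N (5 s.f.)

61779 N


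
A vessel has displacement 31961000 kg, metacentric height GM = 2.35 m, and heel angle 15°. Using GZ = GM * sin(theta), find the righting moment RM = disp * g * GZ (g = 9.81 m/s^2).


Formula: GZ = GM * sin(theta); RM = disp * g * GZ
Step 1 — GZ = 2.35 * sin(15°) = 2.35 * 0.258819 = 0.608225 m
Step 2 — RM = 31961000 * 9.81 * 0.608225 ≈ 190700000 N·m (5 s.f.)

190700000 N·m


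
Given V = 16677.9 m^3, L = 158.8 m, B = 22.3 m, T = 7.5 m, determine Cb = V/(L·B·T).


Formula: Cb = V / (L * B * T)
Step 1 — L * B * T = 158.8 * 22.3 * 7.5 = 26559.3 m^3
Step 2 — Cb = 16677.9 / 26559.3 ≈ 0.62795 (5 s.f.)

0.62795


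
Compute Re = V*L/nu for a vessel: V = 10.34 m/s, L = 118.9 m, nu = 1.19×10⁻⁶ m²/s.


Formula: Re = V * L / nu
Step 1 — V * L = 10.34 * 118.9 = 1229.426 m^2/s
Step 2 — Re = 1229.426 / 1.19e-6 = 1.03e+09

1.03e+09


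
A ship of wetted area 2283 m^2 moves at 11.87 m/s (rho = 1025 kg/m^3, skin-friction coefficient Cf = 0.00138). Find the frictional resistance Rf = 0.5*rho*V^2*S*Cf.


Formula: Rf = 0.5 * rho * V^2 * S * Cf
Step 1 — V^2 = 11.87^2 = 140.8969
Step 2 — 0.5 * rho * V^2 = 0.5 * 1025 * 140.8969 = 72209.66125
Step 3 — Rf = 72209.66125 * 2283 * 0.00138 ≈ 227500 N (5 s.f.)

227500 N


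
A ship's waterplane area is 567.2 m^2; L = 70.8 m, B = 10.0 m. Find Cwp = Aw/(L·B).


Formula: Cwp = Aw / (L * B)
Step 1 — L * B = 70.8 * 10.0 = 708.0 m^2
Step 2 — Cwp = 567.2 / 708.0 ≈ 0.80113 (5 s.f.)

0.80113


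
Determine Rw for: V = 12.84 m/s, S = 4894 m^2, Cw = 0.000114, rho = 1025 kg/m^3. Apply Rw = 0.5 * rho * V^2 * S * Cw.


Formula: Rw = 0.5 * rho * V^2 * S * Cw
Step 1 — V^2 = 12.84^2 = 164.8656
Step 2 — 0.5 * rho * V^2 = 0.5 * 1025 * 164.8656 = 84493.62
Step 3 — Rw = 84493.62 * 4894 * 0.000114 ≈ 47140 N (5 s.f.)

47140 N


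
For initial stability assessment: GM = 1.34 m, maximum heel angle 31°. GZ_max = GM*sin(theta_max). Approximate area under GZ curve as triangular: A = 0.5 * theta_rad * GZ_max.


Formula: GZ_max = GM * sin(theta); Area = 0.5 * theta_rad * GZ_max
Step 1 — GZ_max = 1.34 * sin(31°) = 1.34 * 0.515038 = 0.690151 m
Step 2 — theta_rad = 31 * pi/180 = 0.541052 rad
Step 3 — Area = 0.5 * 0.541052 * 0.690151 ≈ 0.18670 m·rad (5 s.f.)

0.18670 m·rad


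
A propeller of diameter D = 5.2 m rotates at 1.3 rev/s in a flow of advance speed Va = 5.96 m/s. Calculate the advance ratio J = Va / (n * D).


Formula: J = Va / (n * D)
Step 1 — n * D = 1.3 * 5.2 = 6.76
Step 2 — J = 5.96 / 6.76 ≈ 0.88166 (5 s.f.)

0.88166


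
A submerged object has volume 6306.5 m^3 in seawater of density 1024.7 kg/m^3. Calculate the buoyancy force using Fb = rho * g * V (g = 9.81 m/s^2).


Formula: Fb = rho * g * V
Substituting: Fb = 1024.7 * 9.81 * 6306.5
Intermediate: 1024.7 * 9.81 = 10052.307
Result: Fb = 10052.307 * 6306.5 ≈ 63395000 N (5 s.f.)

63395000 N


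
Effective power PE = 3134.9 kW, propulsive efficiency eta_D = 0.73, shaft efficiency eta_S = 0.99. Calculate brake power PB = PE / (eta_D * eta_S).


Formula: PB = PE / (eta_D * eta_S)
Step 1 — combined efficiency = eta_D * eta_S = 0.73 * 0.99 = 0.7227
Step 2 — PB = 3134.9 / 0.7227 ≈ 4337.8 kW (5 s.f.)

4337.8 kW


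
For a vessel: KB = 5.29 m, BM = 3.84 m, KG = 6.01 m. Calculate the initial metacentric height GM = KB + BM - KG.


Formula: GM = KB + BM - KG
Step 1 — KM = KB + BM = 5.29 + 3.84 = 9.13 m
Step 2 — GM = KM - KG = 9.13 - 6.01 = 3.12 m

3.12 m


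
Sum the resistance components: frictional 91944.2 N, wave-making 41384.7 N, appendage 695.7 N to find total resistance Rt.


Formula: Rt = Rf + Rw + Ra
Substituting: Rt = 91944.2 + 41384.7 + 695.7
Result: Rt = 134024.6 N

134024.6 N


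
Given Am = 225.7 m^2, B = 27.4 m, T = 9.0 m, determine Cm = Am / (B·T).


Formula: Cm = Am / (B * T)
Step 1 — B * T = 27.4 * 9.0 = 246.6 m^2
Step 2 — Cm = 225.7 / 246.6 ≈ 0.91525 (5 s.f.)

0.91525


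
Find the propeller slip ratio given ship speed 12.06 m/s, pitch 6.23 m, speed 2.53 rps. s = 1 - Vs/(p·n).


Formula: s = 1 - Vs / (p * n)
Step 1 — p * n = 6.23 * 2.53 = 15.7619
Step 2 — Vs / (p*n) = 12.06 / 15.7619 = 0.765136 (6 d.p.)
Step 3 — s = 1 - 0.765136 = 0.234864

0.234864


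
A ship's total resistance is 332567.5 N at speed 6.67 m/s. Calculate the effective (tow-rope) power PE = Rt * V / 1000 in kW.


Formula: PE = Rt * V / 1000 (kW)
Step 1 — PE (W) = 332567.5 * 6.67 = 2218225.225 W
Step 2 — PE (kW) = 2218225.225 / 1000 ≈ 2218.2 kW (5 s.f.)

2218.2 kW


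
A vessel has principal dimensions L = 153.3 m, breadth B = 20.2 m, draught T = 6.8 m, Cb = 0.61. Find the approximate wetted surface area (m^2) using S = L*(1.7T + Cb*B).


Formula: S = 1.7*L*T + V/T with V = Cb*L*B*T, i.e. S = L * (1.7*T + Cb*B)
Step 1 — 1.7*T = 1.7 * 6.8 = 11.56 m
Step 2 — Cb*B = 0.61 * 20.2 = 12.322 m
Step 3 — 1.7*T + Cb*B = 11.56 + 12.322 = 23.882 m
Step 4 — S = 153.3 * 23.882 ≈ 3661.1 m^2 (5 s.f.)

3661.1 m^2


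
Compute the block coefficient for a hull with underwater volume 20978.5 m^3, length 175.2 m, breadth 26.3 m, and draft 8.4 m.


Formula: Cb = V / (L * B * T)
Step 1 — L * B * T = 175.2 * 26.3 * 8.4 = 38705.184 m^3
Step 2 — Cb = 20978.5 / 38705.184 ≈ 0.54201 (5 s.f.)

0.54201


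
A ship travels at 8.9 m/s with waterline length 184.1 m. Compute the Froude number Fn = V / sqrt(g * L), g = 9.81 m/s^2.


Formula: Fn = V / sqrt(g * L)
Step 1 — g * L = 9.81 * 184.1 = 1806.021
Step 2 — sqrt(g * L) = sqrt(1806.021) = 42.497306
Step 3 — Fn = 8.9 / 42.497306 ≈ 0.20943 (5 s.f.)

0.20943


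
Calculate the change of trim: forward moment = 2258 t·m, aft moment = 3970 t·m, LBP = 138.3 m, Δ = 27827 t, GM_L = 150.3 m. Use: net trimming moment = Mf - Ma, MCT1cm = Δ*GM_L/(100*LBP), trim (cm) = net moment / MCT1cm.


Formula: net trimming moment = Mf - Ma; MCT1cm = Δ*GM_L/(100*LBP); trim = net moment / MCT1cm
Step 1 — net trimming moment = 2258 - 3970 = -1712 t·m
Step 2 — MCT1cm = 27827 * 150.3 / (100 * 138.3) = 302.4149 t·m/cm
Step 3 — trim = -1712 / 302.4149 ≈ -5.6611 cm (5 s.f.)

-5.6611 cm


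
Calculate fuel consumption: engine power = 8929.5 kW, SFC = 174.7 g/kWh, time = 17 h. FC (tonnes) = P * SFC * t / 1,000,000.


Formula: FC (tonnes) = P * SFC * t / 1,000,000
Step 1 — P * SFC * t = 8929.5 * 174.7 * 17 = 26519722.05 g
Step 2 — FC (tonnes) = 26519722.05 / 1,000,000 ≈ 26.520 tonnes (5 s.f.)

26.520 tonnes


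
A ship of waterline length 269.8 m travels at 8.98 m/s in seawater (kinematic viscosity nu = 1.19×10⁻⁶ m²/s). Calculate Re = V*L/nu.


Formula: Re = V * L / nu
Step 1 — V * L = 8.98 * 269.8 = 2422.804 m^2/s
Step 2 — Re = 2422.804 / 1.19e-6 = 2.04e+09

2.04e+09


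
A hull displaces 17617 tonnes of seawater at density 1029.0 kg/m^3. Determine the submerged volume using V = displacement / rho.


Formula: V = mass / rho
Step 1 — convert tonnes to kg: 17617 t * 1000 = 17617000 kg
Step 2 — V = 17617000 / 1029.0 ≈ 17121 m^3 (5 s.f.)

17121 m^3


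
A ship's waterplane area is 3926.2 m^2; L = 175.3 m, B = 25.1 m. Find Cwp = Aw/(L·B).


Formula: Cwp = Aw / (L * B)
Step 1 — L * B = 175.3 * 25.1 = 4400.03 m^2
Step 2 — Cwp = 3926.2 / 4400.03 ≈ 0.89231 (5 s.f.)

0.89231


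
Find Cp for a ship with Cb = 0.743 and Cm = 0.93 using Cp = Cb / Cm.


Formula: Cp = Cb / Cm
Substituting: Cp = 0.743 / 0.93
Result: Cp ≈ 0.79892 (5 s.f.)

0.79892


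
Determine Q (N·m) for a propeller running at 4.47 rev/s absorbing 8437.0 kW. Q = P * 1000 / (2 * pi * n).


Formula: Q = P_W / (2 * pi * n)
Step 1 — P_W = 8437.0 kW * 1000 = 8437000.0 W
Step 2 — 2 * pi * n = 2 * pi * 4.47 = 28.085838
Step 3 — Q = 8437000.0 / 28.085838 ≈ 300400 N·m (5 s.f.)

300400 N·m


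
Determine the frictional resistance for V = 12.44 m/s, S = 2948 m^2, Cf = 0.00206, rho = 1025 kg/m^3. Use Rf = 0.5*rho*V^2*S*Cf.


Formula: Rf = 0.5 * rho * V^2 * S * Cf
Step 1 — V^2 = 12.44^2 = 154.7536
Step 2 — 0.5 * rho * V^2 = 0.5 * 1025 * 154.7536 = 79311.22
Step 3 — Rf = 79311.22 * 2948 * 0.00206 ≈ 481650 N (5 s.f.)

481650 N


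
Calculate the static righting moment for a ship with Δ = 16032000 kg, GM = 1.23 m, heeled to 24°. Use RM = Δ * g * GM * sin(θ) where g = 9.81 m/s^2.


Formula: GZ = GM * sin(theta); RM = disp * g * GZ
Step 1 — GZ = 1.23 * sin(24°) = 1.23 * 0.406737 = 0.500287 m
Step 2 — RM = 16032000 * 9.81 * 0.500287 ≈ 78682000 N·m (5 s.f.)

78682000 N·m


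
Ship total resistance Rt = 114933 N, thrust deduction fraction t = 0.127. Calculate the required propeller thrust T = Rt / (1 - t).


Formula: T = Rt / (1 - t)
Step 1 — (1 - t) = 1 - 0.127 = 0.873
Step 2 — T = 114933 / 0.873 ≈ 131650 N (5 s.f.)

131650 N


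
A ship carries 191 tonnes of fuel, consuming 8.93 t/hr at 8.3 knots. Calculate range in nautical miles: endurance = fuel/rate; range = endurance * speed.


Formula: endurance = fuel / rate; range = endurance * speed
Step 1 — endurance = 191 / 8.93 = 21.3886 hours
Step 2 — range = 21.3886 * 8.3 ≈ 177.53 nautical miles (5 s.f.)

177.53 NM


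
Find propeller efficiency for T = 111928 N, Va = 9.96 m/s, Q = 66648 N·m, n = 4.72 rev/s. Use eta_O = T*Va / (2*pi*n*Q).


Formula: eta = T * Va / (2 * pi * n * Q)
Step 1 — numerator = T * Va = 111928 * 9.96 = 1114802.88
Step 2 — 2 * pi * n = 2 * pi * 4.72 = 29.656635
Step 3 — denominator = 29.656635 * 66648 = 1976555.41
Step 4 — eta = 1114802.88 / 1976555.41 ≈ 0.56401 (5 s.f.)

0.56401


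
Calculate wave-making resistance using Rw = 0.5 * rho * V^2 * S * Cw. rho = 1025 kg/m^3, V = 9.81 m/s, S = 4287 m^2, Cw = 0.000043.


Formula: Rw = 0.5 * rho * V^2 * S * Cw
Step 1 — V^2 = 9.81^2 = 96.2361
Step 2 — 0.5 * rho * V^2 = 0.5 * 1025 * 96.2361 = 49321.00125
Step 3 — Rw = 49321.00125 * 4287 * 0.000043 ≈ 9091.9 N (5 s.f.)

9091.9 N


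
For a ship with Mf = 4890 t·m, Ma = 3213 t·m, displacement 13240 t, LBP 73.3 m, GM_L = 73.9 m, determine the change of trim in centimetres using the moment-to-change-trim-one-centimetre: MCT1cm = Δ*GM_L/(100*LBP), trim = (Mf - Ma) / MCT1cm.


Formula: net trimming moment = Mf - Ma; MCT1cm = Δ*GM_L/(100*LBP); trim = net moment / MCT1cm
Step 1 — net trimming moment = 4890 - 3213 = 1677 t·m
Step 2 — MCT1cm = 13240 * 73.9 / (100 * 73.3) = 133.4838 t·m/cm
Step 3 — trim = 1677 / 133.4838 ≈ 12.563 cm (5 s.f.)

12.563 cm


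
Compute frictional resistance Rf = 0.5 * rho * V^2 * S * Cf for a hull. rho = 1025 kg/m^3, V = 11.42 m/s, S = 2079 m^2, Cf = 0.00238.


Formula: Rf = 0.5 * rho * V^2 * S * Cf
Step 1 — V^2 = 11.42^2 = 130.4164
Step 2 — 0.5 * rho * V^2 = 0.5 * 1025 * 130.4164 = 66838.405
Step 3 — Rf = 66838.405 * 2079 * 0.00238 ≈ 330720 N (5 s.f.)

330720 N


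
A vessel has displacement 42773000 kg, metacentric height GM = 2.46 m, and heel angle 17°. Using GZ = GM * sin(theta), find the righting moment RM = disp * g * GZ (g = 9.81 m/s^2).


Formula: GZ = GM * sin(theta); RM = disp * g * GZ
Step 1 — GZ = 2.46 * sin(17°) = 2.46 * 0.292372 = 0.719235 m
Step 2 — RM = 42773000 * 9.81 * 0.719235 ≈ 301790000 N·m (5 s.f.)

301790000 N·m


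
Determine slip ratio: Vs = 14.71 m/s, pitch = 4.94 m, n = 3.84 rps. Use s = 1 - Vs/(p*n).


Formula: s = 1 - Vs / (p * n)
Step 1 — p * n = 4.94 * 3.84 = 18.9696
Step 2 — Vs / (p*n) = 14.71 / 18.9696 = 0.775451 (6 d.p.)
Step 3 — s = 1 - 0.775451 = 0.224549

0.224549


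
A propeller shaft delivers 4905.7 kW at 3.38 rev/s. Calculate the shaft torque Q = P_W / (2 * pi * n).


Formula: Q = P_W / (2 * pi * n)
Step 1 — P_W = 4905.7 kW * 1000 = 4905700.0 W
Step 2 — 2 * pi * n = 2 * pi * 3.38 = 21.237166
Step 3 — Q = 4905700.0 / 21.237166 ≈ 231000 N·m (5 s.f.)

231000 N·m


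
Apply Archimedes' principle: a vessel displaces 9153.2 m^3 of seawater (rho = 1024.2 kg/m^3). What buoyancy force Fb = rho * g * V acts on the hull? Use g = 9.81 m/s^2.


Formula: Fb = rho * g * V
Substituting: Fb = 1024.2 * 9.81 * 9153.2
Intermediate: 1024.2 * 9.81 = 10047.402
Result: Fb = 10047.402 * 9153.2 ≈ 91966000 N (5 s.f.)

91966000 N


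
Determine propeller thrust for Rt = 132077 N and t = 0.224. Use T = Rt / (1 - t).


Formula: T = Rt / (1 - t)
Step 1 — (1 - t) = 1 - 0.224 = 0.776
Step 2 — T = 132077 / 0.776 ≈ 170200 N (5 s.f.)

170200 N


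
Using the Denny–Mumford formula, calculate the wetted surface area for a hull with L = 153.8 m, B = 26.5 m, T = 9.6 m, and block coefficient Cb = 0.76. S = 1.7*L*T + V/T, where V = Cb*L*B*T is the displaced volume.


Formula: S = 1.7*L*T + V/T with V = Cb*L*B*T, i.e. S = L * (1.7*T + Cb*B)
Step 1 — 1.7*T = 1.7 * 9.6 = 16.32 m
Step 2 — Cb*B = 0.76 * 26.5 = 20.14 m
Step 3 — 1.7*T + Cb*B = 16.32 + 20.14 = 36.46 m
Step 4 — S = 153.8 * 36.46 ≈ 5607.5 m^2 (5 s.f.)

5607.5 m^2


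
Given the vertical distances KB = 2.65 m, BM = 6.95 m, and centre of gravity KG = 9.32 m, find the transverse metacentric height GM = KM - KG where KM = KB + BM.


Formula: GM = KB + BM - KG
Step 1 — KM = KB + BM = 2.65 + 6.95 = 9.6 m
Step 2 — GM = KM - KG = 9.6 - 9.32 = 0.28 m

0.28 m


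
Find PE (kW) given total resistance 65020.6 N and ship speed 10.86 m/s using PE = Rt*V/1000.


Formula: PE = Rt * V / 1000 (kW)
Step 1 — PE (W) = 65020.6 * 10.86 = 706123.716 W
Step 2 — PE (kW) = 706123.716 / 1000 ≈ 706.12 kW (5 s.f.)

706.12 kW


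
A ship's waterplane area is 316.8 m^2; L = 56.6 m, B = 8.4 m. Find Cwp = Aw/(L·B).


Formula: Cwp = Aw / (L * B)
Step 1 — L * B = 56.6 * 8.4 = 475.44 m^2
Step 2 — Cwp = 316.8 / 475.44 ≈ 0.66633 (5 s.f.)

0.66633


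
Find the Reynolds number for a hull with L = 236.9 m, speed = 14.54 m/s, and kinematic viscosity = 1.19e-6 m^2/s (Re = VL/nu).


Formula: Re = V * L / nu
Step 1 — V * L = 14.54 * 236.9 = 3444.526 m^2/s
Step 2 — Re = 3444.526 / 1.19e-6 = 2.89e+09

2.89e+09


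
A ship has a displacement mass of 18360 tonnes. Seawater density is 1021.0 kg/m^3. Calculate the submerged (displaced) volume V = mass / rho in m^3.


Formula: V = mass / rho
Step 1 — convert tonnes to kg: 18360 t * 1000 = 18360000 kg
Step 2 — V = 18360000 / 1021.0 ≈ 17982 m^3 (5 s.f.)

17982 m^3


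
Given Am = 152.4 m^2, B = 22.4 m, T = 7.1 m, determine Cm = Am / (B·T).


Formula: Cm = Am / (B * T)
Step 1 — B * T = 22.4 * 7.1 = 159.04 m^2
Step 2 — Cm = 152.4 / 159.04 ≈ 0.95825 (5 s.f.)

0.95825


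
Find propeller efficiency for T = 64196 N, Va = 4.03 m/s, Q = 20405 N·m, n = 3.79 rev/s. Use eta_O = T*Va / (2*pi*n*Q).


Formula: eta = T * Va / (2 * pi * n * Q)
Step 1 — numerator = T * Va = 64196 * 4.03 = 258709.88
Step 2 — 2 * pi * n = 2 * pi * 3.79 = 23.813272
Step 3 — denominator = 23.813272 * 20405 = 485909.82
Step 4 — eta = 258709.88 / 485909.82 ≈ 0.53242 (5 s.f.)

0.53242


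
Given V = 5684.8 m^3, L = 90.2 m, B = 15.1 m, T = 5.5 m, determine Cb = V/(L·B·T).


Formula: Cb = V / (L * B * T)
Step 1 — L * B * T = 90.2 * 15.1 * 5.5 = 7491.11 m^3
Step 2 — Cb = 5684.8 / 7491.11 ≈ 0.75887 (5 s.f.)

0.75887


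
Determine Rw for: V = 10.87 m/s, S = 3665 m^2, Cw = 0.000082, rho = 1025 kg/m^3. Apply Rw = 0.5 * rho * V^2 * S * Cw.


Formula: Rw = 0.5 * rho * V^2 * S * Cw
Step 1 — V^2 = 10.87^2 = 118.1569
Step 2 — 0.5 * rho * V^2 = 0.5 * 1025 * 118.1569 = 60555.41125
Step 3 — Rw = 60555.41125 * 3665 * 0.000082 ≈ 18199 N (5 s.f.)

18199 N


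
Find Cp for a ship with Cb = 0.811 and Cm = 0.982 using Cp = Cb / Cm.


Formula: Cp = Cb / Cm
Substituting: Cp = 0.811 / 0.982
Result: Cp ≈ 0.82587 (5 s.f.)

0.82587


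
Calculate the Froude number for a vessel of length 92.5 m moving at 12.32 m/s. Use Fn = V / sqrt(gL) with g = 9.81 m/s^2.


Formula: Fn = V / sqrt(g * L)
Step 1 — g * L = 9.81 * 92.5 = 907.425
Step 2 — sqrt(g * L) = sqrt(907.425) = 30.123496
Step 3 — Fn = 12.32 / 30.123496 ≈ 0.40898 (5 s.f.)

0.40898
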